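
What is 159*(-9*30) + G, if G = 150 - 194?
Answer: -42974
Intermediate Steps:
G = -44
159*(-9*30) + G = 159*(-9*30) - 44 = 159*(-270) - 44 = -42930 - 44 = -42974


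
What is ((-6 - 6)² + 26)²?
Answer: 28900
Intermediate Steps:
((-6 - 6)² + 26)² = ((-12)² + 26)² = (144 + 26)² = 170² = 28900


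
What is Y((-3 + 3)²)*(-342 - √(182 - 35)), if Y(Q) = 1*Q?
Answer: 0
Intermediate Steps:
Y(Q) = Q
Y((-3 + 3)²)*(-342 - √(182 - 35)) = (-3 + 3)²*(-342 - √(182 - 35)) = 0²*(-342 - √147) = 0*(-342 - 7*√3) = 0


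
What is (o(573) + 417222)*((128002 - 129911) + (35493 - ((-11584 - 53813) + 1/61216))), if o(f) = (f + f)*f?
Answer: 813359516840325/7652 ≈ 1.0629e+11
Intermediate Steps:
o(f) = 2*f**2 (o(f) = (2*f)*f = 2*f**2)
(o(573) + 417222)*((128002 - 129911) + (35493 - ((-11584 - 53813) + 1/61216))) = (2*573**2 + 417222)*((128002 - 129911) + (35493 - ((-11584 - 53813) + 1/61216))) = (2*328329 + 417222)*(-1909 + (35493 - (-65397 + 1/61216))) = (656658 + 417222)*(-1909 + (35493 - 1*(-4003342751/61216))) = 1073880*(-1909 + (35493 + 4003342751/61216)) = 1073880*(-1909 + 6176082239/61216) = 1073880*(6059220895/61216) = 813359516840325/7652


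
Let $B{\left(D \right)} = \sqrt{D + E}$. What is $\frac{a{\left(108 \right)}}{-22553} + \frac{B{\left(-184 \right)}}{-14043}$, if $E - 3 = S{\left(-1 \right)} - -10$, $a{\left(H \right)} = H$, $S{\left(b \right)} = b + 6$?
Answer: $- \frac{108}{22553} - \frac{i \sqrt{166}}{14043} \approx -0.0047887 - 0.00091747 i$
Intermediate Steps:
$S{\left(b \right)} = 6 + b$
$E = 18$ ($E = 3 + \left(\left(6 - 1\right) - -10\right) = 3 + \left(5 + 10\right) = 3 + 15 = 18$)
$B{\left(D \right)} = \sqrt{18 + D}$ ($B{\left(D \right)} = \sqrt{D + 18} = \sqrt{18 + D}$)
$\frac{a{\left(108 \right)}}{-22553} + \frac{B{\left(-184 \right)}}{-14043} = \frac{108}{-22553} + \frac{\sqrt{18 - 184}}{-14043} = 108 \left(- \frac{1}{22553}\right) + \sqrt{-166} \left(- \frac{1}{14043}\right) = - \frac{108}{22553} + i \sqrt{166} \left(- \frac{1}{14043}\right) = - \frac{108}{22553} - \frac{i \sqrt{166}}{14043}$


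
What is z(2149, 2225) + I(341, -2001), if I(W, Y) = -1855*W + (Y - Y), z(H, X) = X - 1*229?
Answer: -630559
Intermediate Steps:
z(H, X) = -229 + X (z(H, X) = X - 229 = -229 + X)
I(W, Y) = -1855*W (I(W, Y) = -1855*W + 0 = -1855*W)
z(2149, 2225) + I(341, -2001) = (-229 + 2225) - 1855*341 = 1996 - 632555 = -630559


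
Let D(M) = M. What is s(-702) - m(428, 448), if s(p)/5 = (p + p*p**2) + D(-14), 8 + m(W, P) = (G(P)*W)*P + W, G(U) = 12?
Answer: -1732046968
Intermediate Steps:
m(W, P) = -8 + W + 12*P*W (m(W, P) = -8 + ((12*W)*P + W) = -8 + (12*P*W + W) = -8 + (W + 12*P*W) = -8 + W + 12*P*W)
s(p) = -70 + 5*p + 5*p**3 (s(p) = 5*((p + p*p**2) - 14) = 5*((p + p**3) - 14) = 5*(-14 + p + p**3) = -70 + 5*p + 5*p**3)
s(-702) - m(428, 448) = (-70 + 5*(-702) + 5*(-702)**3) - (-8 + 428 + 12*448*428) = (-70 - 3510 + 5*(-345948408)) - (-8 + 428 + 2300928) = (-70 - 3510 - 1729742040) - 1*2301348 = -1729745620 - 2301348 = -1732046968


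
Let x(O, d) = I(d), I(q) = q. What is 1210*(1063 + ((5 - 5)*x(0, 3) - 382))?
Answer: 824010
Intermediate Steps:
x(O, d) = d
1210*(1063 + ((5 - 5)*x(0, 3) - 382)) = 1210*(1063 + ((5 - 5)*3 - 382)) = 1210*(1063 + (0*3 - 382)) = 1210*(1063 + (0 - 382)) = 1210*(1063 - 382) = 1210*681 = 824010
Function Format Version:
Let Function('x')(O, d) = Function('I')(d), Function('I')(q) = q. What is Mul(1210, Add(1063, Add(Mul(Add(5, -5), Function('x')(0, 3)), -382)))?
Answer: 824010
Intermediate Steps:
Function('x')(O, d) = d
Mul(1210, Add(1063, Add(Mul(Add(5, -5), Function('x')(0, 3)), -382))) = Mul(1210, Add(1063, Add(Mul(Add(5, -5), 3), -382))) = Mul(1210, Add(1063, Add(Mul(0, 3), -382))) = Mul(1210, Add(1063, Add(0, -382))) = Mul(1210, Add(1063, -382)) = Mul(1210, 681) = 824010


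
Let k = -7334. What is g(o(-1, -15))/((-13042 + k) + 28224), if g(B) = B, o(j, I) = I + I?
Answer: -5/1308 ≈ -0.0038226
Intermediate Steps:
o(j, I) = 2*I
g(o(-1, -15))/((-13042 + k) + 28224) = (2*(-15))/((-13042 - 7334) + 28224) = -30/(-20376 + 28224) = -30/7848 = -30*1/7848 = -5/1308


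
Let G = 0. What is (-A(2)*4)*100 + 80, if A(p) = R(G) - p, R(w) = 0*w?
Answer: 880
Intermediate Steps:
R(w) = 0
A(p) = -p (A(p) = 0 - p = -p)
(-A(2)*4)*100 + 80 = (-(-1)*2*4)*100 + 80 = (-1*(-2)*4)*100 + 80 = (2*4)*100 + 80 = 8*100 + 80 = 800 + 80 = 880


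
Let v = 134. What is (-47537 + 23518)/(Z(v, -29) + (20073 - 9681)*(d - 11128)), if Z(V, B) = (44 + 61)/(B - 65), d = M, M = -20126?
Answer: 2257786/30530407497 ≈ 7.3952e-5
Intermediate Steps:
d = -20126
Z(V, B) = 105/(-65 + B)
(-47537 + 23518)/(Z(v, -29) + (20073 - 9681)*(d - 11128)) = (-47537 + 23518)/(105/(-65 - 29) + (20073 - 9681)*(-20126 - 11128)) = -24019/(105/(-94) + 10392*(-31254)) = -24019/(105*(-1/94) - 324791568) = -24019/(-105/94 - 324791568) = -24019/(-30530407497/94) = -24019*(-94/30530407497) = 2257786/30530407497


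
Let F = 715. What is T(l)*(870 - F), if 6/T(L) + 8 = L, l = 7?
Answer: -930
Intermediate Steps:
T(L) = 6/(-8 + L)
T(l)*(870 - F) = (6/(-8 + 7))*(870 - 1*715) = (6/(-1))*(870 - 715) = (6*(-1))*155 = -6*155 = -930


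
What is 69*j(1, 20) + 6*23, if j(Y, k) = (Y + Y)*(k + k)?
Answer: 5658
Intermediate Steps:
j(Y, k) = 4*Y*k (j(Y, k) = (2*Y)*(2*k) = 4*Y*k)
69*j(1, 20) + 6*23 = 69*(4*1*20) + 6*23 = 69*80 + 138 = 5520 + 138 = 5658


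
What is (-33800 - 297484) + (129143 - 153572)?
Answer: -355713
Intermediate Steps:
(-33800 - 297484) + (129143 - 153572) = -331284 - 24429 = -355713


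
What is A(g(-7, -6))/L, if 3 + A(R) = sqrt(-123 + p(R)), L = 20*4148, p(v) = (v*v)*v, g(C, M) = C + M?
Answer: -3/82960 + I*sqrt(145)/20740 ≈ -3.6162e-5 + 0.0005806*I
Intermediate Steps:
p(v) = v**3 (p(v) = v**2*v = v**3)
L = 82960
A(R) = -3 + sqrt(-123 + R**3)
A(g(-7, -6))/L = (-3 + sqrt(-123 + (-7 - 6)**3))/82960 = (-3 + sqrt(-123 + (-13)**3))*(1/82960) = (-3 + sqrt(-123 - 2197))*(1/82960) = (-3 + sqrt(-2320))*(1/82960) = (-3 + 4*I*sqrt(145))*(1/82960) = -3/82960 + I*sqrt(145)/20740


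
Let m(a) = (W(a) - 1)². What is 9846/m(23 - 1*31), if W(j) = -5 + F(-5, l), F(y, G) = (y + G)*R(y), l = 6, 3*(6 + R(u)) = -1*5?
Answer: 88614/1681 ≈ 52.715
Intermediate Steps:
R(u) = -23/3 (R(u) = -6 + (-1*5)/3 = -6 + (⅓)*(-5) = -6 - 5/3 = -23/3)
F(y, G) = -23*G/3 - 23*y/3 (F(y, G) = (y + G)*(-23/3) = (G + y)*(-23/3) = -23*G/3 - 23*y/3)
W(j) = -38/3 (W(j) = -5 + (-23/3*6 - 23/3*(-5)) = -5 + (-46 + 115/3) = -5 - 23/3 = -38/3)
m(a) = 1681/9 (m(a) = (-38/3 - 1)² = (-41/3)² = 1681/9)
9846/m(23 - 1*31) = 9846/(1681/9) = 9846*(9/1681) = 88614/1681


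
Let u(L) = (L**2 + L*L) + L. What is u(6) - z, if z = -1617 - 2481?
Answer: 4176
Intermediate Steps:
u(L) = L + 2*L**2 (u(L) = (L**2 + L**2) + L = 2*L**2 + L = L + 2*L**2)
z = -4098
u(6) - z = 6*(1 + 2*6) - 1*(-4098) = 6*(1 + 12) + 4098 = 6*13 + 4098 = 78 + 4098 = 4176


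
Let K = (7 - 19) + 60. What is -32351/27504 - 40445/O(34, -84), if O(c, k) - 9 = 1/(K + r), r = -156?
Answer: -120170535061/26706384 ≈ -4499.7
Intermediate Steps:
K = 48 (K = -12 + 60 = 48)
O(c, k) = 971/108 (O(c, k) = 9 + 1/(48 - 156) = 9 + 1/(-108) = 9 - 1/108 = 971/108)
-32351/27504 - 40445/O(34, -84) = -32351/27504 - 40445/971/108 = -32351*1/27504 - 40445*108/971 = -32351/27504 - 4368060/971 = -120170535061/26706384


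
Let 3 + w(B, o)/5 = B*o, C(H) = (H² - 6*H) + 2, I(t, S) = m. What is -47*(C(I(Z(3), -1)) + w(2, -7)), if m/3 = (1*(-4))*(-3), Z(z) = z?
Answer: -46859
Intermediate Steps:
m = 36 (m = 3*((1*(-4))*(-3)) = 3*(-4*(-3)) = 3*12 = 36)
I(t, S) = 36
C(H) = 2 + H² - 6*H
w(B, o) = -15 + 5*B*o (w(B, o) = -15 + 5*(B*o) = -15 + 5*B*o)
-47*(C(I(Z(3), -1)) + w(2, -7)) = -47*((2 + 36² - 6*36) + (-15 + 5*2*(-7))) = -47*((2 + 1296 - 216) + (-15 - 70)) = -47*(1082 - 85) = -47*997 = -1*46859 = -46859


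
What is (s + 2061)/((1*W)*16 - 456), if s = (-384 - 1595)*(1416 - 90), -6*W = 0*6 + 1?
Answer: 7866279/1376 ≈ 5716.8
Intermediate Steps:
W = -⅙ (W = -(0*6 + 1)/6 = -(0 + 1)/6 = -⅙*1 = -⅙ ≈ -0.16667)
s = -2624154 (s = -1979*1326 = -2624154)
(s + 2061)/((1*W)*16 - 456) = (-2624154 + 2061)/((1*(-⅙))*16 - 456) = -2622093/(-⅙*16 - 456) = -2622093/(-8/3 - 456) = -2622093/(-1376/3) = -2622093*(-3/1376) = 7866279/1376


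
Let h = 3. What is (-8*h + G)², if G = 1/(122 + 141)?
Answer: 39828721/69169 ≈ 575.82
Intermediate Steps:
G = 1/263 ≈ 0.0038023
(-8*h + G)² = (-8*3 + 1/263)² = (-24 + 1/263)² = (-6311/263)² = 39828721/69169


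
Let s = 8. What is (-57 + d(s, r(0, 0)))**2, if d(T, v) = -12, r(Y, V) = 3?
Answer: 4761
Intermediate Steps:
(-57 + d(s, r(0, 0)))**2 = (-57 - 12)**2 = (-69)**2 = 4761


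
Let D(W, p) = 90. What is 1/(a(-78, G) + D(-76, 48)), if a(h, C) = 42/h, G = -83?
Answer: 13/1163 ≈ 0.011178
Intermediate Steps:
1/(a(-78, G) + D(-76, 48)) = 1/(42/(-78) + 90) = 1/(42*(-1/78) + 90) = 1/(-7/13 + 90) = 1/(1163/13) = 13/1163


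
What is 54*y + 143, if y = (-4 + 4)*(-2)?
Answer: 143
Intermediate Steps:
y = 0 (y = 0*(-2) = 0)
54*y + 143 = 54*0 + 143 = 0 + 143 = 143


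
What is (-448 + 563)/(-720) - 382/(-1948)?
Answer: 2551/70128 ≈ 0.036376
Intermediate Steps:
(-448 + 563)/(-720) - 382/(-1948) = 115*(-1/720) - 382*(-1/1948) = -23/144 + 191/974 = 2551/70128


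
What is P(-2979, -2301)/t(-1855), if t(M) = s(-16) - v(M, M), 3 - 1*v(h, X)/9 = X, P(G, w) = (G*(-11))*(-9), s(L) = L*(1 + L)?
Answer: 98307/5494 ≈ 17.894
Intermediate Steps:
P(G, w) = 99*G (P(G, w) = -11*G*(-9) = 99*G)
v(h, X) = 27 - 9*X
t(M) = 213 + 9*M (t(M) = -16*(1 - 16) - (27 - 9*M) = -16*(-15) + (-27 + 9*M) = 240 + (-27 + 9*M) = 213 + 9*M)
P(-2979, -2301)/t(-1855) = (99*(-2979))/(213 + 9*(-1855)) = -294921/(213 - 16695) = -294921/(-16482) = -294921*(-1/16482) = 98307/5494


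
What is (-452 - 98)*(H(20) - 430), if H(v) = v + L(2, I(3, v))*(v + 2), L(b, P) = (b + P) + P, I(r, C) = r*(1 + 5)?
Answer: -234300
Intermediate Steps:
I(r, C) = 6*r (I(r, C) = r*6 = 6*r)
L(b, P) = b + 2*P (L(b, P) = (P + b) + P = b + 2*P)
H(v) = 76 + 39*v (H(v) = v + (2 + 2*(6*3))*(v + 2) = v + (2 + 2*18)*(2 + v) = v + (2 + 36)*(2 + v) = v + 38*(2 + v) = v + (76 + 38*v) = 76 + 39*v)
(-452 - 98)*(H(20) - 430) = (-452 - 98)*((76 + 39*20) - 430) = -550*((76 + 780) - 430) = -550*(856 - 430) = -550*426 = -234300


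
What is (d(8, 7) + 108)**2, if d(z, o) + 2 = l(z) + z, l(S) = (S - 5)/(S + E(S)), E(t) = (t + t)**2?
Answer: 100661089/7744 ≈ 12999.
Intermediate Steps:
E(t) = 4*t**2 (E(t) = (2*t)**2 = 4*t**2)
l(S) = (-5 + S)/(S + 4*S**2) (l(S) = (S - 5)/(S + 4*S**2) = (-5 + S)/(S + 4*S**2))
d(z, o) = -2 + z + (-5 + z)/(z*(1 + 4*z)) (d(z, o) = -2 + ((-5 + z)/(z*(1 + 4*z)) + z) = -2 + (z + (-5 + z)/(z*(1 + 4*z))) = -2 + z + (-5 + z)/(z*(1 + 4*z)))
(d(8, 7) + 108)**2 = ((-5 + 8 + 8*(1 + 4*8)*(-2 + 8))/(8*(1 + 4*8)) + 108)**2 = ((-5 + 8 + 8*(1 + 32)*6)/(8*(1 + 32)) + 108)**2 = ((1/8)*(-5 + 8 + 8*33*6)/33 + 108)**2 = ((1/8)*(1/33)*(-5 + 8 + 1584) + 108)**2 = ((1/8)*(1/33)*1587 + 108)**2 = (529/88 + 108)**2 = (10033/88)**2 = 100661089/7744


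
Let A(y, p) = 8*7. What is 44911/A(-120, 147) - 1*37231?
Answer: -2040025/56 ≈ -36429.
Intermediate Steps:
A(y, p) = 56
44911/A(-120, 147) - 1*37231 = 44911/56 - 1*37231 = 44911*(1/56) - 37231 = 44911/56 - 37231 = -2040025/56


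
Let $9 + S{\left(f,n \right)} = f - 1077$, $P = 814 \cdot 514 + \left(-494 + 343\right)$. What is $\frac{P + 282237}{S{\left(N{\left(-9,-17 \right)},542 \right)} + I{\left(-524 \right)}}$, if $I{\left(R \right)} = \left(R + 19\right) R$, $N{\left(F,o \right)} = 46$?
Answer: $\frac{116747}{43930} \approx 2.6576$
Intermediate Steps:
$P = 418245$ ($P = 418396 - 151 = 418245$)
$S{\left(f,n \right)} = -1086 + f$ ($S{\left(f,n \right)} = -9 + \left(f - 1077\right) = -9 + \left(-1077 + f\right) = -1086 + f$)
$I{\left(R \right)} = R \left(19 + R\right)$ ($I{\left(R \right)} = \left(19 + R\right) R = R \left(19 + R\right)$)
$\frac{P + 282237}{S{\left(N{\left(-9,-17 \right)},542 \right)} + I{\left(-524 \right)}} = \frac{418245 + 282237}{\left(-1086 + 46\right) - 524 \left(19 - 524\right)} = \frac{700482}{-1040 - -264620} = \frac{700482}{-1040 + 264620} = \frac{700482}{263580} = 700482 \cdot \frac{1}{263580} = \frac{116747}{43930}$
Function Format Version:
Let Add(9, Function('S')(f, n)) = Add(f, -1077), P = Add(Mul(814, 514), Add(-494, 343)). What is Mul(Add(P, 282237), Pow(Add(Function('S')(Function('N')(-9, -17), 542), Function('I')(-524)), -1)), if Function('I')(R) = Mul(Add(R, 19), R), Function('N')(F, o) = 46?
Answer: Rational(116747, 43930) ≈ 2.6576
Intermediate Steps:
P = 418245 (P = Add(418396, -151) = 418245)
Function('S')(f, n) = Add(-1086, f) (Function('S')(f, n) = Add(-9, Add(f, -1077)) = Add(-9, Add(-1077, f)) = Add(-1086, f))
Function('I')(R) = Mul(R, Add(19, R)) (Function('I')(R) = Mul(Add(19, R), R) = Mul(R, Add(19, R)))
Mul(Add(P, 282237), Pow(Add(Function('S')(Function('N')(-9, -17), 542), Function('I')(-524)), -1)) = Mul(Add(418245, 282237), Pow(Add(Add(-1086, 46), Mul(-524, Add(19, -524))), -1)) = Mul(700482, Pow(Add(-1040, Mul(-524, -505)), -1)) = Mul(700482, Pow(Add(-1040, 264620), -1)) = Mul(700482, Pow(263580, -1)) = Mul(700482, Rational(1, 263580)) = Rational(116747, 43930)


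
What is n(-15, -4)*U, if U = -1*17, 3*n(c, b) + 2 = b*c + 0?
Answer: -986/3 ≈ -328.67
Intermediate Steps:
n(c, b) = -⅔ + b*c/3 (n(c, b) = -⅔ + (b*c + 0)/3 = -⅔ + (b*c)/3 = -⅔ + b*c/3)
U = -17
n(-15, -4)*U = (-⅔ + (⅓)*(-4)*(-15))*(-17) = (-⅔ + 20)*(-17) = (58/3)*(-17) = -986/3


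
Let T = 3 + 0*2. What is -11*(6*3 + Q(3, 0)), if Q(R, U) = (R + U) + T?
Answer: -264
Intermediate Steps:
T = 3 (T = 3 + 0 = 3)
Q(R, U) = 3 + R + U (Q(R, U) = (R + U) + 3 = 3 + R + U)
-11*(6*3 + Q(3, 0)) = -11*(6*3 + (3 + 3 + 0)) = -11*(18 + 6) = -11*24 = -264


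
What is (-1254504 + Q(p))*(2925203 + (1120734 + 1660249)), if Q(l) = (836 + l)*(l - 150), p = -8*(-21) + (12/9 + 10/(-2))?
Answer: -21229851698566/3 ≈ -7.0766e+12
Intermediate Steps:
p = 493/3 (p = 168 + (12*(⅑) + 10*(-½)) = 168 + (4/3 - 5) = 168 - 11/3 = 493/3 ≈ 164.33)
Q(l) = (-150 + l)*(836 + l) (Q(l) = (836 + l)*(-150 + l) = (-150 + l)*(836 + l))
(-1254504 + Q(p))*(2925203 + (1120734 + 1660249)) = (-1254504 + (-125400 + (493/3)² + 686*(493/3)))*(2925203 + (1120734 + 1660249)) = (-1254504 + (-125400 + 243049/9 + 338198/3))*(2925203 + 2780983) = (-1254504 + 129043/9)*5706186 = -11161493/9*5706186 = -21229851698566/3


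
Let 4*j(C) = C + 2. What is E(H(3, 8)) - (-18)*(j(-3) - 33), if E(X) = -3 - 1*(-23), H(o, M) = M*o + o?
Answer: -1157/2 ≈ -578.50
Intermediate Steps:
j(C) = 1/2 + C/4 (j(C) = (C + 2)/4 = (2 + C)/4 = 1/2 + C/4)
H(o, M) = o + M*o
E(X) = 20 (E(X) = -3 + 23 = 20)
E(H(3, 8)) - (-18)*(j(-3) - 33) = 20 - (-18)*((1/2 + (1/4)*(-3)) - 33) = 20 - (-18)*((1/2 - 3/4) - 33) = 20 - (-18)*(-1/4 - 33) = 20 - (-18)*(-133)/4 = 20 - 1*1197/2 = 20 - 1197/2 = -1157/2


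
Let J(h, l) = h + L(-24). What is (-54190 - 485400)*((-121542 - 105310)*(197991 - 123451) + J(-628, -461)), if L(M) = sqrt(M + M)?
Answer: 9124223387349720 - 2158360*I*sqrt(3) ≈ 9.1242e+15 - 3.7384e+6*I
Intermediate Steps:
L(M) = sqrt(2)*sqrt(M) (L(M) = sqrt(2*M) = sqrt(2)*sqrt(M))
J(h, l) = h + 4*I*sqrt(3) (J(h, l) = h + sqrt(2)*sqrt(-24) = h + sqrt(2)*(2*I*sqrt(6)) = h + 4*I*sqrt(3))
(-54190 - 485400)*((-121542 - 105310)*(197991 - 123451) + J(-628, -461)) = (-54190 - 485400)*((-121542 - 105310)*(197991 - 123451) + (-628 + 4*I*sqrt(3))) = -539590*(-226852*74540 + (-628 + 4*I*sqrt(3))) = -539590*(-16909548080 + (-628 + 4*I*sqrt(3))) = -539590*(-16909548708 + 4*I*sqrt(3)) = 9124223387349720 - 2158360*I*sqrt(3)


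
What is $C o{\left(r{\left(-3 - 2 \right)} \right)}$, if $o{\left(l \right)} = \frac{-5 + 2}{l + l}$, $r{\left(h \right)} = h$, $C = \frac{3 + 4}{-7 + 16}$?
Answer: $\frac{7}{30} \approx 0.23333$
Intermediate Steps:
$C = \frac{7}{9} \approx 0.77778$
$o{\left(l \right)} = - \frac{3}{2 l}$
$C o{\left(r{\left(-3 - 2 \right)} \right)} = \frac{7 \left(- \frac{3}{2 \left(-3 - 2\right)}\right)}{9} = \frac{7 \left(- \frac{3}{2 \left(-5\right)}\right)}{9} = \frac{7 \left(\left(- \frac{3}{2}\right) \left(- \frac{1}{5}\right)\right)}{9} = \frac{7}{9} \cdot \frac{3}{10} = \frac{7}{30}$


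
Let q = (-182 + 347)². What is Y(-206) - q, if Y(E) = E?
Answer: -27431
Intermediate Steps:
q = 27225 (q = 165² = 27225)
Y(-206) - q = -206 - 1*27225 = -206 - 27225 = -27431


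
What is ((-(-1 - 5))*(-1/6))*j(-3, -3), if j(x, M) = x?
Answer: 3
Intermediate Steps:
((-(-1 - 5))*(-1/6))*j(-3, -3) = ((-(-1 - 5))*(-1/6))*(-3) = ((-1*(-6))*(-1*1/6))*(-3) = (6*(-1/6))*(-3) = -1*(-3) = 3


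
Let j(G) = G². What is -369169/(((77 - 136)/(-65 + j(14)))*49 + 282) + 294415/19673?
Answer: -941383562382/669885323 ≈ -1405.3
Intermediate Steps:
-369169/(((77 - 136)/(-65 + j(14)))*49 + 282) + 294415/19673 = -369169/(((77 - 136)/(-65 + 14²))*49 + 282) + 294415/19673 = -369169/(-59/(-65 + 196)*49 + 282) + 294415*(1/19673) = -369169/(-59/131*49 + 282) + 294415/19673 = -369169/(-2891/131 + 282) + 294415/19673 = -369169/34051/131 + 294415/19673 = -369169*131/34051 + 294415/19673 = -48361139/34051 + 294415/19673 = -941383562382/669885323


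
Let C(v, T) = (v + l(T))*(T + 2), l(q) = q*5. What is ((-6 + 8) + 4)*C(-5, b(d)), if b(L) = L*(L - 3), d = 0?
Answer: -60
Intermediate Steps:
l(q) = 5*q
b(L) = L*(-3 + L)
C(v, T) = (2 + T)*(v + 5*T) (C(v, T) = (v + 5*T)*(T + 2) = (v + 5*T)*(2 + T) = (2 + T)*(v + 5*T))
((-6 + 8) + 4)*C(-5, b(d)) = ((-6 + 8) + 4)*(2*(-5) + 5*(0*(-3 + 0))² + 10*(0*(-3 + 0)) + (0*(-3 + 0))*(-5)) = (2 + 4)*(-10 + 5*(0*(-3))² + 10*(0*(-3)) + (0*(-3))*(-5)) = 6*(-10 + 5*0² + 10*0 + 0*(-5)) = 6*(-10 + 5*0 + 0 + 0) = 6*(-10 + 0 + 0 + 0) = 6*(-10) = -60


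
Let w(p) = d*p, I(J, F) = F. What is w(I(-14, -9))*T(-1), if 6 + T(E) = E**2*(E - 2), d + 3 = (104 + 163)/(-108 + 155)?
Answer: 10206/47 ≈ 217.15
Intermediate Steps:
d = 126/47 (d = -3 + (104 + 163)/(-108 + 155) = -3 + 267/47 = 126/47 ≈ 2.6809)
T(E) = -6 + E**2*(-2 + E) (T(E) = -6 + E**2*(E - 2) = -6 + E**2*(-2 + E))
w(p) = 126*p/47
w(I(-14, -9))*T(-1) = ((126/47)*(-9))*(-6 + (-1)**3 - 2*(-1)**2) = -1134*(-6 - 1 - 2*1)/47 = -1134*(-6 - 1 - 2)/47 = -1134/47*(-9) = 10206/47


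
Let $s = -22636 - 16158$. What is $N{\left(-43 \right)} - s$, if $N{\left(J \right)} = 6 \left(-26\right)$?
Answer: $38638$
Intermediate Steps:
$N{\left(J \right)} = -156$
$s = -38794$
$N{\left(-43 \right)} - s = -156 - -38794 = -156 + 38794 = 38638$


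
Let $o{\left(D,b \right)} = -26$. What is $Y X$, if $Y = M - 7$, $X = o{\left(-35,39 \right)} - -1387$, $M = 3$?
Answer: $-5444$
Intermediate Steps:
$X = 1361$ ($X = -26 - -1387 = -26 + 1387 = 1361$)
$Y = -4$ ($Y = 3 - 7 = -4$)
$Y X = \left(-4\right) 1361 = -5444$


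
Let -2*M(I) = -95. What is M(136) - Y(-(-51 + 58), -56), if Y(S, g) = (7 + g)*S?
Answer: -591/2 ≈ -295.50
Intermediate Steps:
M(I) = 95/2 (M(I) = -½*(-95) = 95/2)
Y(S, g) = S*(7 + g)
M(136) - Y(-(-51 + 58), -56) = 95/2 - (-(-51 + 58))*(7 - 56) = 95/2 - (-1*7)*(-49) = 95/2 - (-7)*(-49) = 95/2 - 1*343 = 95/2 - 343 = -591/2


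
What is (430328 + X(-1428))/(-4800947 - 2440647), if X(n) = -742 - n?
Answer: -215507/3620797 ≈ -0.059519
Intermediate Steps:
(430328 + X(-1428))/(-4800947 - 2440647) = (430328 + (-742 - 1*(-1428)))/(-4800947 - 2440647) = (430328 + (-742 + 1428))/(-7241594) = (430328 + 686)*(-1/7241594) = 431014*(-1/7241594) = -215507/3620797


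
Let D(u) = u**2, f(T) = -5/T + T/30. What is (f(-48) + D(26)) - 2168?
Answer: -358439/240 ≈ -1493.5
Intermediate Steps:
f(T) = -5/T + T/30 (f(T) = -5/T + T*(1/30) = -5/T + T/30)
(f(-48) + D(26)) - 2168 = ((-5/(-48) + (1/30)*(-48)) + 26**2) - 2168 = ((-5*(-1/48) - 8/5) + 676) - 2168 = ((5/48 - 8/5) + 676) - 2168 = (-359/240 + 676) - 2168 = 161881/240 - 2168 = -358439/240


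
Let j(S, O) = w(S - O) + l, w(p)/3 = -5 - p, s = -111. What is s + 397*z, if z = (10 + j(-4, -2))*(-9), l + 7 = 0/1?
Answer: 21327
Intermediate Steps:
w(p) = -15 - 3*p (w(p) = 3*(-5 - p) = -15 - 3*p)
l = -7 (l = -7 + 0/1 = -7 + 0*1 = -7 + 0 = -7)
j(S, O) = -22 - 3*S + 3*O (j(S, O) = (-15 - 3*(S - O)) - 7 = (-15 + (-3*S + 3*O)) - 7 = (-15 - 3*S + 3*O) - 7 = -22 - 3*S + 3*O)
z = 54 (z = (10 + (-22 - 3*(-4) + 3*(-2)))*(-9) = (10 + (-22 + 12 - 6))*(-9) = (10 - 16)*(-9) = -6*(-9) = 54)
s + 397*z = -111 + 397*54 = -111 + 21438 = 21327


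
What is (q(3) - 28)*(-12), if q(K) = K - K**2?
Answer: 408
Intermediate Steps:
(q(3) - 28)*(-12) = (3*(1 - 1*3) - 28)*(-12) = (3*(1 - 3) - 28)*(-12) = (3*(-2) - 28)*(-12) = (-6 - 28)*(-12) = -34*(-12) = 408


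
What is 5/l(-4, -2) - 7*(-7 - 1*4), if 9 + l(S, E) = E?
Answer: 842/11 ≈ 76.545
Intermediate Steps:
l(S, E) = -9 + E
5/l(-4, -2) - 7*(-7 - 1*4) = 5/(-9 - 2) - 7*(-7 - 1*4) = 5/(-11) - 7*(-7 - 4) = 5*(-1/11) - 7*(-11) = -5/11 + 77 = 842/11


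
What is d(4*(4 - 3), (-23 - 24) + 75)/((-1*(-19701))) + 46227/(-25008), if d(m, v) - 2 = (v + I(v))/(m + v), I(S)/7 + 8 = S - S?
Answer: -33729259/18247504 ≈ -1.8484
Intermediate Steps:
I(S) = -56 (I(S) = -56 + 7*(S - S) = -56 + 7*0 = -56 + 0 = -56)
d(m, v) = 2 + (-56 + v)/(m + v) (d(m, v) = 2 + (v - 56)/(m + v) = 2 + (-56 + v)/(m + v))
d(4*(4 - 3), (-23 - 24) + 75)/((-1*(-19701))) + 46227/(-25008) = ((-56 + 2*(4*(4 - 3)) + 3*((-23 - 24) + 75))/(4*(4 - 3) + ((-23 - 24) + 75)))/((-1*(-19701))) + 46227/(-25008) = ((-56 + 2*(4*1) + 3*(-47 + 75))/(4*1 + (-47 + 75)))/19701 + 46227*(-1/25008) = ((-56 + 2*4 + 3*28)/(4 + 28))*(1/19701) - 15409/8336 = ((-56 + 8 + 84)/32)*(1/19701) - 15409/8336 = ((1/32)*36)*(1/19701) - 15409/8336 = (9/8)*(1/19701) - 15409/8336 = 1/17512 - 15409/8336 = -33729259/18247504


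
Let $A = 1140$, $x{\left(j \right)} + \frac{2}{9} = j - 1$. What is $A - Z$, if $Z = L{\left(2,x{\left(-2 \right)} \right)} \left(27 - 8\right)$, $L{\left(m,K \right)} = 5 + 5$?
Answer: $950$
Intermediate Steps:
$x{\left(j \right)} = - \frac{11}{9} + j$ ($x{\left(j \right)} = - \frac{2}{9} + \left(j - 1\right) = - \frac{2}{9} + \left(-1 + j\right) = - \frac{11}{9} + j$)
$L{\left(m,K \right)} = 10$
$Z = 190$ ($Z = 10 \left(27 - 8\right) = 10 \cdot 19 = 190$)
$A - Z = 1140 - 190 = 950$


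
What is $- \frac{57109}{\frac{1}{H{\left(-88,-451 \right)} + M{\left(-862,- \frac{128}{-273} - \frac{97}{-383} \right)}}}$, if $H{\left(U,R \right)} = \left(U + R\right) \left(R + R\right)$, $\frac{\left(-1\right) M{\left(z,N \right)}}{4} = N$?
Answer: $- \frac{223313689436426}{8043} \approx -2.7765 \cdot 10^{10}$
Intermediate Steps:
$M{\left(z,N \right)} = - 4 N$
$H{\left(U,R \right)} = 2 R \left(R + U\right)$ ($H{\left(U,R \right)} = \left(R + U\right) 2 R = 2 R \left(R + U\right)$)
$- \frac{57109}{\frac{1}{H{\left(-88,-451 \right)} + M{\left(-862,- \frac{128}{-273} - \frac{97}{-383} \right)}}} = - \frac{57109}{\frac{1}{2 \left(-451\right) \left(-451 - 88\right) - 4 \left(- \frac{128}{-273} - \frac{97}{-383}\right)}} = - \frac{57109}{\frac{1}{2 \left(-451\right) \left(-539\right) - 4 \left(\left(-128\right) \left(- \frac{1}{273}\right) - - \frac{97}{383}\right)}} = - \frac{57109}{\frac{1}{486178 - 4 \left(\frac{128}{273} + \frac{97}{383}\right)}} = - \frac{57109}{\frac{1}{486178 - \frac{302020}{104559}}} = - \frac{57109}{\frac{1}{\frac{50833983482}{104559}}} = - \frac{57109}{\frac{104559}{50833983482}} = \left(-57109\right) \frac{50833983482}{104559} = - \frac{223313689436426}{8043}$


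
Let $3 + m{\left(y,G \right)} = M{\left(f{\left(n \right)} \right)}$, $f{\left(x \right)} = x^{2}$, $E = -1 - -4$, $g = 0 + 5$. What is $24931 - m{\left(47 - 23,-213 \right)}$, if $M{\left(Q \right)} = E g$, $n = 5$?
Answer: $24919$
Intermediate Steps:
$g = 5$
$E = 3$ ($E = -1 + 4 = 3$)
$M{\left(Q \right)} = 15$ ($M{\left(Q \right)} = 3 \cdot 5 = 15$)
$m{\left(y,G \right)} = 12$ ($m{\left(y,G \right)} = -3 + 15 = 12$)
$24931 - m{\left(47 - 23,-213 \right)} = 24931 - 12 = 24919$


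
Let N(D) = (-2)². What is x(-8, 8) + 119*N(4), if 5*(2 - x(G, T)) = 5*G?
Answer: 486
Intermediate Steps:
x(G, T) = 2 - G
N(D) = 4
x(-8, 8) + 119*N(4) = (2 - 1*(-8)) + 119*4 = (2 + 8) + 476 = 10 + 476 = 486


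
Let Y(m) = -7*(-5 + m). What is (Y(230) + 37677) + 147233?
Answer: 183335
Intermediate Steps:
Y(m) = 35 - 7*m
(Y(230) + 37677) + 147233 = ((35 - 7*230) + 37677) + 147233 = ((35 - 1610) + 37677) + 147233 = (-1575 + 37677) + 147233 = 36102 + 147233 = 183335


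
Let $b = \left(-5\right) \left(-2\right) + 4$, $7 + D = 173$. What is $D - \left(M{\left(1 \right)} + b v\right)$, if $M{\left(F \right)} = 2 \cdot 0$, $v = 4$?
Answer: $110$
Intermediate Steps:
$D = 166$ ($D = -7 + 173 = 166$)
$b = 14$ ($b = 10 + 4 = 14$)
$M{\left(F \right)} = 0$
$D - \left(M{\left(1 \right)} + b v\right) = 166 - \left(0 + 14 \cdot 4\right) = 166 - \left(0 + 56\right) = 166 - 56 = 110$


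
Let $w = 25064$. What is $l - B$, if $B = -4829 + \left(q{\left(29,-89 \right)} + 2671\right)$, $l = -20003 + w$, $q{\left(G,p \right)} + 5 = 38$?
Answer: $7186$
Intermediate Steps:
$q{\left(G,p \right)} = 33$ ($q{\left(G,p \right)} = -5 + 38 = 33$)
$l = 5061$ ($l = -20003 + 25064 = 5061$)
$B = -2125$ ($B = -4829 + \left(33 + 2671\right) = -4829 + 2704 = -2125$)
$l - B = 5061 - -2125 = 5061 + 2125 = 7186$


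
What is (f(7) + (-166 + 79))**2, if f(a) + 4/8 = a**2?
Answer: 5929/4 ≈ 1482.3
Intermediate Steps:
f(a) = -1/2 + a**2
(f(7) + (-166 + 79))**2 = ((-1/2 + 7**2) + (-166 + 79))**2 = ((-1/2 + 49) - 87)**2 = (97/2 - 87)**2 = (-77/2)**2 = 5929/4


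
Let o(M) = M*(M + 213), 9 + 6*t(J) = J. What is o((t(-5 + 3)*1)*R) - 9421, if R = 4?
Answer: -98363/9 ≈ -10929.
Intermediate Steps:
t(J) = -3/2 + J/6
o(M) = M*(213 + M)
o((t(-5 + 3)*1)*R) - 9421 = (((-3/2 + (-5 + 3)/6)*1)*4)*(213 + ((-3/2 + (-5 + 3)/6)*1)*4) - 9421 = (((-3/2 + (⅙)*(-2))*1)*4)*(213 + ((-3/2 + (⅙)*(-2))*1)*4) - 9421 = (((-3/2 - ⅓)*1)*4)*(213 + ((-3/2 - ⅓)*1)*4) - 9421 = (-11/6*1*4)*(213 - 11/6*1*4) - 9421 = (-11/6*4)*(213 - 11/6*4) - 9421 = -22*(213 - 22/3)/3 - 9421 = -22/3*617/3 - 9421 = -13574/9 - 9421 = -98363/9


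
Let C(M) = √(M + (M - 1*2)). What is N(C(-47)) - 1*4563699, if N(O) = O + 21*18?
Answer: -4563321 + 4*I*√6 ≈ -4.5633e+6 + 9.798*I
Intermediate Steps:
C(M) = √(-2 + 2*M) (C(M) = √(M + (M - 2)) = √(M + (-2 + M)) = √(-2 + 2*M))
N(O) = 378 + O (N(O) = O + 378 = 378 + O)
N(C(-47)) - 1*4563699 = (378 + √(-2 + 2*(-47))) - 1*4563699 = (378 + √(-2 - 94)) - 4563699 = (378 + √(-96)) - 4563699 = (378 + 4*I*√6) - 4563699 = -4563321 + 4*I*√6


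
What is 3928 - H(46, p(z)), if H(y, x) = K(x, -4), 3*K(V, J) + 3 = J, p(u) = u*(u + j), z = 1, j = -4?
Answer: 11791/3 ≈ 3930.3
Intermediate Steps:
p(u) = u*(-4 + u) (p(u) = u*(u - 4) = u*(-4 + u))
K(V, J) = -1 + J/3
H(y, x) = -7/3 (H(y, x) = -1 + (1/3)*(-4) = -1 - 4/3 = -7/3)
3928 - H(46, p(z)) = 3928 - 1*(-7/3) = 3928 + 7/3 = 11791/3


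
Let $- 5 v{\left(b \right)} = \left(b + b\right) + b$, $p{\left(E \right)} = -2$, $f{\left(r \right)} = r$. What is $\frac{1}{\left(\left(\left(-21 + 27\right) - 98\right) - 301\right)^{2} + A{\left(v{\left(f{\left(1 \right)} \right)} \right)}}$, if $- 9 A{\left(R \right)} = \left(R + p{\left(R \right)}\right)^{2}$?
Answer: $\frac{225}{34750856} \approx 6.4747 \cdot 10^{-6}$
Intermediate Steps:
$v{\left(b \right)} = - \frac{3 b}{5}$ ($v{\left(b \right)} = - \frac{\left(b + b\right) + b}{5} = - \frac{2 b + b}{5} = - \frac{3 b}{5}$)
$A{\left(R \right)} = - \frac{\left(-2 + R\right)^{2}}{9}$ ($A{\left(R \right)} = - \frac{\left(R - 2\right)^{2}}{9} = - \frac{\left(-2 + R\right)^{2}}{9}$)
$\frac{1}{\left(\left(\left(-21 + 27\right) - 98\right) - 301\right)^{2} + A{\left(v{\left(f{\left(1 \right)} \right)} \right)}} = \frac{1}{\left(\left(\left(-21 + 27\right) - 98\right) - 301\right)^{2} - \frac{\left(-2 - \frac{3}{5}\right)^{2}}{9}} = \frac{1}{\left(\left(6 - 98\right) - 301\right)^{2} - \frac{\left(-2 - \frac{3}{5}\right)^{2}}{9}} = \frac{1}{\left(-92 - 301\right)^{2} - \frac{\left(- \frac{13}{5}\right)^{2}}{9}} = \frac{1}{\left(-393\right)^{2} - \frac{169}{225}} = \frac{1}{154449 - \frac{169}{225}} = \frac{1}{\frac{34750856}{225}} = \frac{225}{34750856}$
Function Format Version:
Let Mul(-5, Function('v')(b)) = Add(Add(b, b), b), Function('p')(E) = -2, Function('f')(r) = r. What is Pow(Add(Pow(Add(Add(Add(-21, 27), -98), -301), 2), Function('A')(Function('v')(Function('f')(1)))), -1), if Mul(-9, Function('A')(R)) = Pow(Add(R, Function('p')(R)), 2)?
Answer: Rational(225, 34750856) ≈ 6.4747e-6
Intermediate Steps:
Function('v')(b) = Mul(Rational(-3, 5), b) (Function('v')(b) = Mul(Rational(-1, 5), Add(Add(b, b), b)) = Mul(Rational(-1, 5), Add(Mul(2, b), b)) = Mul(Rational(-1, 5), Mul(3, b)) = Mul(Rational(-3, 5), b))
Function('A')(R) = Mul(Rational(-1, 9), Pow(Add(-2, R), 2)) (Function('A')(R) = Mul(Rational(-1, 9), Pow(Add(R, -2), 2)) = Mul(Rational(-1, 9), Pow(Add(-2, R), 2)))
Pow(Add(Pow(Add(Add(Add(-21, 27), -98), -301), 2), Function('A')(Function('v')(Function('f')(1)))), -1) = Pow(Add(Pow(Add(Add(Add(-21, 27), -98), -301), 2), Mul(Rational(-1, 9), Pow(Add(-2, Mul(Rational(-3, 5), 1)), 2))), -1) = Pow(Add(Pow(Add(Add(6, -98), -301), 2), Mul(Rational(-1, 9), Pow(Add(-2, Rational(-3, 5)), 2))), -1) = Pow(Add(Pow(Add(-92, -301), 2), Mul(Rational(-1, 9), Pow(Rational(-13, 5), 2))), -1) = Pow(Add(Pow(-393, 2), Mul(Rational(-1, 9), Rational(169, 25))), -1) = Pow(Add(154449, Rational(-169, 225)), -1) = Pow(Rational(34750856, 225), -1) = Rational(225, 34750856)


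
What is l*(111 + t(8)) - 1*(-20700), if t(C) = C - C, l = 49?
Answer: 26139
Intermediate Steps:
t(C) = 0
l*(111 + t(8)) - 1*(-20700) = 49*(111 + 0) - 1*(-20700) = 49*111 + 20700 = 5439 + 20700 = 26139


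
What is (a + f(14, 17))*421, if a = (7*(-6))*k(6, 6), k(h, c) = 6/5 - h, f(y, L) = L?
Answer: 460153/5 ≈ 92031.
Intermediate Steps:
k(h, c) = 6/5 - h (k(h, c) = 6*(⅕) - h = 6/5 - h)
a = 1008/5 (a = (7*(-6))*(6/5 - 1*6) = -42*(6/5 - 6) = -42*(-24/5) = 1008/5 ≈ 201.60)
(a + f(14, 17))*421 = (1008/5 + 17)*421 = (1093/5)*421 = 460153/5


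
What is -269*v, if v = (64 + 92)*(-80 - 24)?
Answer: 4364256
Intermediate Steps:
v = -16224 (v = 156*(-104) = -16224)
-269*v = -269*(-16224) = 4364256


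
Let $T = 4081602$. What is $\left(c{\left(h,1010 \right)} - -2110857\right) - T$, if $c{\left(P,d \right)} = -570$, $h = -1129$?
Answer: $-1971315$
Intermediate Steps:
$\left(c{\left(h,1010 \right)} - -2110857\right) - T = \left(-570 - -2110857\right) - 4081602 = \left(-570 + 2110857\right) - 4081602 = 2110287 - 4081602 = -1971315$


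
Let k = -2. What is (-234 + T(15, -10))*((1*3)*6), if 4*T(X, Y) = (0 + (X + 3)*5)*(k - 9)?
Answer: -8667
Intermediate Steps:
T(X, Y) = -165/4 - 55*X/4 (T(X, Y) = ((0 + (X + 3)*5)*(-2 - 9))/4 = ((0 + (3 + X)*5)*(-11))/4 = ((0 + (15 + 5*X))*(-11))/4 = ((15 + 5*X)*(-11))/4 = (-165 - 55*X)/4 = -165/4 - 55*X/4)
(-234 + T(15, -10))*((1*3)*6) = (-234 + (-165/4 - 55/4*15))*((1*3)*6) = (-234 + (-165/4 - 825/4))*(3*6) = (-234 - 495/2)*18 = -963/2*18 = -8667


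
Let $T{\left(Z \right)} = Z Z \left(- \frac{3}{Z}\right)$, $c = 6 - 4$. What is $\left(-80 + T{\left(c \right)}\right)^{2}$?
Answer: $7396$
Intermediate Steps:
$c = 2$
$T{\left(Z \right)} = - 3 Z$ ($T{\left(Z \right)} = Z^{2} \left(- \frac{3}{Z}\right) = - 3 Z$)
$\left(-80 + T{\left(c \right)}\right)^{2} = \left(-80 - 6\right)^{2} = \left(-86\right)^{2} = 7396$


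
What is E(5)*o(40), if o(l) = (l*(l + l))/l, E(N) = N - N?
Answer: 0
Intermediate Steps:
E(N) = 0
o(l) = 2*l (o(l) = (l*(2*l))/l = (2*l**2)/l = 2*l)
E(5)*o(40) = 0*(2*40) = 0*80 = 0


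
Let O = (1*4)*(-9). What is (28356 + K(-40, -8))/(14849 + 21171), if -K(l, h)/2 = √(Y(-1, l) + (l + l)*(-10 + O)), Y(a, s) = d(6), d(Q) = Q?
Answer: 7089/9005 - √3686/18010 ≈ 0.78386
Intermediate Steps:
Y(a, s) = 6
O = -36 (O = 4*(-9) = -36)
K(l, h) = -2*√(6 - 92*l) (K(l, h) = -2*√(6 + (l + l)*(-10 - 36)) = -2*√(6 + (2*l)*(-46)) = -2*√(6 - 92*l))
(28356 + K(-40, -8))/(14849 + 21171) = (28356 - 2*√(6 - 92*(-40)))/(14849 + 21171) = (28356 - 2*√(6 + 3680))/36020 = (28356 - 2*√3686)*(1/36020) = 7089/9005 - √3686/18010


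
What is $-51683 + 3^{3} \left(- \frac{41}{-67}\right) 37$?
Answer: $- \frac{3421802}{67} \approx -51072.0$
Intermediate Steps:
$-51683 + 3^{3} \left(- \frac{41}{-67}\right) 37 = -51683 + 27 \left(\left(-41\right) \left(- \frac{1}{67}\right)\right) 37 = -51683 + 27 \cdot \frac{41}{67} \cdot 37 = -51683 + \frac{1107}{67} \cdot 37 = -51683 + \frac{40959}{67} = - \frac{3421802}{67}$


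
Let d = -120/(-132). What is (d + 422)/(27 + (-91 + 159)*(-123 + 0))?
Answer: -4652/91707 ≈ -0.050727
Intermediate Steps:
d = 10/11 (d = -120*(-1/132) = 10/11 ≈ 0.90909)
(d + 422)/(27 + (-91 + 159)*(-123 + 0)) = (10/11 + 422)/(27 + (-91 + 159)*(-123 + 0)) = 4652/(11*(27 + 68*(-123))) = 4652/(11*(27 - 8364)) = (4652/11)/(-8337) = (4652/11)*(-1/8337) = -4652/91707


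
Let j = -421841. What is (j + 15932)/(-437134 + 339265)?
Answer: 7959/1919 ≈ 4.1475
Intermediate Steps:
(j + 15932)/(-437134 + 339265) = (-421841 + 15932)/(-437134 + 339265) = -405909/(-97869) = -405909*(-1/97869) = 7959/1919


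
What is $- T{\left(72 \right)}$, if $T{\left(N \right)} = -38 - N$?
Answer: $110$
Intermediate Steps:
$- T{\left(72 \right)} = - (-38 - 72) = \left(-1\right) \left(-110\right) = 110$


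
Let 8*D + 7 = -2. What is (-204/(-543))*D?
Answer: -153/362 ≈ -0.42265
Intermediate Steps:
D = -9/8 (D = -7/8 + (⅛)*(-2) = -7/8 - ¼ = -9/8 ≈ -1.1250)
(-204/(-543))*D = -204/(-543)*(-9/8) = -204*(-1/543)*(-9/8) = (68/181)*(-9/8) = -153/362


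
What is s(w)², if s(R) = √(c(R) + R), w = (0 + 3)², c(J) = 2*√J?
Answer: 15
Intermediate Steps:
w = 9 (w = 3² = 9)
s(R) = √(R + 2*√R) (s(R) = √(2*√R + R) = √(R + 2*√R))
s(w)² = (√(9 + 2*√9))² = (√(9 + 2*3))² = (√(9 + 6))² = (√15)² = 15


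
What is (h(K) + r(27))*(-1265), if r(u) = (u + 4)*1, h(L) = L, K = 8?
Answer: -49335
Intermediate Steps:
r(u) = 4 + u (r(u) = (4 + u)*1 = 4 + u)
(h(K) + r(27))*(-1265) = (8 + (4 + 27))*(-1265) = (8 + 31)*(-1265) = 39*(-1265) = -49335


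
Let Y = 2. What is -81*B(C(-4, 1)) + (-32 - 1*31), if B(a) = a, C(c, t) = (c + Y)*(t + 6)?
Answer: 1071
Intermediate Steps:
C(c, t) = (2 + c)*(6 + t) (C(c, t) = (c + 2)*(t + 6) = (2 + c)*(6 + t))
-81*B(C(-4, 1)) + (-32 - 1*31) = -81*(12 + 2*1 + 6*(-4) - 4*1) + (-32 - 1*31) = -81*(12 + 2 - 24 - 4) + (-32 - 31) = -81*(-14) - 63 = 1134 - 63 = 1071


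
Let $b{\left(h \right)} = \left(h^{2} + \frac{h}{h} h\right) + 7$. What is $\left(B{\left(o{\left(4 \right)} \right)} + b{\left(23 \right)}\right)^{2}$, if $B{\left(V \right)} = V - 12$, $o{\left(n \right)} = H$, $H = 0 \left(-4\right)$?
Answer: $299209$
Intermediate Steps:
$H = 0$
$o{\left(n \right)} = 0$
$b{\left(h \right)} = 7 + h + h^{2}$ ($b{\left(h \right)} = \left(h^{2} + 1 h\right) + 7 = \left(h^{2} + h\right) + 7 = \left(h + h^{2}\right) + 7 = 7 + h + h^{2}$)
$B{\left(V \right)} = -12 + V$ ($B{\left(V \right)} = V - 12 = -12 + V$)
$\left(B{\left(o{\left(4 \right)} \right)} + b{\left(23 \right)}\right)^{2} = \left(\left(-12 + 0\right) + \left(7 + 23 + 23^{2}\right)\right)^{2} = \left(-12 + \left(7 + 23 + 529\right)\right)^{2} = \left(-12 + 559\right)^{2} = 547^{2} = 299209$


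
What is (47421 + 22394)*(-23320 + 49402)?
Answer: 1820914830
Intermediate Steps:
(47421 + 22394)*(-23320 + 49402) = 69815*26082 = 1820914830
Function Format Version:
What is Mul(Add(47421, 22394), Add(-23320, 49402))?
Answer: 1820914830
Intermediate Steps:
Mul(Add(47421, 22394), Add(-23320, 49402)) = Mul(69815, 26082) = 1820914830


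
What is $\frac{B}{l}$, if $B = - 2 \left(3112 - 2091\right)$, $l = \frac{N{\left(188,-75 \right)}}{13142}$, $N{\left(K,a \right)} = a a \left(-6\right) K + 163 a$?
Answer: $\frac{26835964}{6357225} \approx 4.2213$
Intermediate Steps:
$N{\left(K,a \right)} = 163 a - 6 K a^{2}$ ($N{\left(K,a \right)} = a^{2} \left(-6\right) K + 163 a = - 6 a^{2} K + 163 a = - 6 K a^{2} + 163 a = 163 a - 6 K a^{2}$)
$l = - \frac{6357225}{13142}$ ($l = \frac{\left(-75\right) \left(163 - 1128 \left(-75\right)\right)}{13142} = - 75 \left(163 + 84600\right) \frac{1}{13142} = \left(-75\right) 84763 \cdot \frac{1}{13142} = \left(-6357225\right) \frac{1}{13142} = - \frac{6357225}{13142} \approx -483.73$)
$B = -2042$ ($B = \left(-2\right) 1021 = -2042$)
$\frac{B}{l} = - \frac{2042}{- \frac{6357225}{13142}} = \left(-2042\right) \left(- \frac{13142}{6357225}\right) = \frac{26835964}{6357225}$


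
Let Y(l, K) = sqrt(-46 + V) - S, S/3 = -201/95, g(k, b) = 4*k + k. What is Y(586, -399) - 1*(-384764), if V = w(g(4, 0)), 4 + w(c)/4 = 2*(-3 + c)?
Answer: 36553183/95 + sqrt(74) ≈ 3.8478e+5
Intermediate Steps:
g(k, b) = 5*k
w(c) = -40 + 8*c (w(c) = -16 + 4*(2*(-3 + c)) = -16 + 4*(-6 + 2*c) = -16 + (-24 + 8*c) = -40 + 8*c)
V = 120 (V = -40 + 8*(5*4) = -40 + 8*20 = -40 + 160 = 120)
S = -603/95 (S = 3*(-201/95) = -603/95 ≈ -6.3474)
Y(l, K) = 603/95 + sqrt(74) (Y(l, K) = sqrt(-46 + 120) - 1*(-603/95) = sqrt(74) + 603/95 = 603/95 + sqrt(74))
Y(586, -399) - 1*(-384764) = (603/95 + sqrt(74)) - 1*(-384764) = (603/95 + sqrt(74)) + 384764 = 36553183/95 + sqrt(74)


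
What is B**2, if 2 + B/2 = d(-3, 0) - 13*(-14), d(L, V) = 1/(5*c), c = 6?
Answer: 29170801/225 ≈ 1.2965e+5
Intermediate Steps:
d(L, V) = 1/30 (d(L, V) = 1/(5*6) = 1/30)
B = 5401/15 (B = -4 + 2*(1/30 - 13*(-14)) = -4 + 2*(1/30 + 182) = -4 + 2*(5461/30) = -4 + 5461/15 = 5401/15 ≈ 360.07)
B**2 = (5401/15)**2 = 29170801/225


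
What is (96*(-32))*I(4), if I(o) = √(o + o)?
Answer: -6144*√2 ≈ -8688.9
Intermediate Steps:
I(o) = √2*√o (I(o) = √(2*o) = √2*√o)
(96*(-32))*I(4) = (96*(-32))*(√2*√4) = -3072*√2*2 = -6144*√2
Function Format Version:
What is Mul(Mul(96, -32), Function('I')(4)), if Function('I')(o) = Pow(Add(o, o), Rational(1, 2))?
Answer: Mul(-6144, Pow(2, Rational(1, 2))) ≈ -8688.9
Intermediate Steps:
Function('I')(o) = Mul(Pow(2, Rational(1, 2)), Pow(o, Rational(1, 2))) (Function('I')(o) = Pow(Mul(2, o), Rational(1, 2)) = Mul(Pow(2, Rational(1, 2)), Pow(o, Rational(1, 2))))
Mul(Mul(96, -32), Function('I')(4)) = Mul(Mul(96, -32), Mul(Pow(2, Rational(1, 2)), Pow(4, Rational(1, 2)))) = Mul(-3072, Mul(Pow(2, Rational(1, 2)), 2)) = Mul(-3072, Mul(2, Pow(2, Rational(1, 2)))) = Mul(-6144, Pow(2, Rational(1, 2)))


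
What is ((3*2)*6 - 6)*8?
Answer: 240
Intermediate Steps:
((3*2)*6 - 6)*8 = (6*6 - 6)*8 = (36 - 6)*8 = 30*8 = 240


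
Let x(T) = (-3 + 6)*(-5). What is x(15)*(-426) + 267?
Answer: 6657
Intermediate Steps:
x(T) = -15 (x(T) = 3*(-5) = -15)
x(15)*(-426) + 267 = -15*(-426) + 267 = 6390 + 267 = 6657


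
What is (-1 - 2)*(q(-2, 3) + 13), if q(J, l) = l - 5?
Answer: -33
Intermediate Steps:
q(J, l) = -5 + l
(-1 - 2)*(q(-2, 3) + 13) = (-1 - 2)*((-5 + 3) + 13) = -3*(-2 + 13) = -3*11 = -33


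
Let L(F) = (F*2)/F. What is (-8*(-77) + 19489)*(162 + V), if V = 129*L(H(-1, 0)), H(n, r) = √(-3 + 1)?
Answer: 8444100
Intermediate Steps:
H(n, r) = I*√2 (H(n, r) = √(-2) = I*√2)
L(F) = 2 (L(F) = (2*F)/F = 2)
V = 258 (V = 129*2 = 258)
(-8*(-77) + 19489)*(162 + V) = (-8*(-77) + 19489)*(162 + 258) = (616 + 19489)*420 = 20105*420 = 8444100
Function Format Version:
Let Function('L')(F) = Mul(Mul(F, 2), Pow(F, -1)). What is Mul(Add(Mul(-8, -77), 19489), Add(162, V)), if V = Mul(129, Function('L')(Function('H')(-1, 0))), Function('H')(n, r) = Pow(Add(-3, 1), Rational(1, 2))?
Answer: 8444100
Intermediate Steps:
Function('H')(n, r) = Mul(I, Pow(2, Rational(1, 2))) (Function('H')(n, r) = Pow(-2, Rational(1, 2)) = Mul(I, Pow(2, Rational(1, 2))))
Function('L')(F) = 2 (Function('L')(F) = Mul(Mul(2, F), Pow(F, -1)) = 2)
V = 258 (V = Mul(129, 2) = 258)
Mul(Add(Mul(-8, -77), 19489), Add(162, V)) = Mul(Add(Mul(-8, -77), 19489), Add(162, 258)) = Mul(Add(616, 19489), 420) = Mul(20105, 420) = 8444100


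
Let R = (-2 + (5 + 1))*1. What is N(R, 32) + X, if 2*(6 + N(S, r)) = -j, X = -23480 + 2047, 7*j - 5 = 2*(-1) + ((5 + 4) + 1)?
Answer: -300159/14 ≈ -21440.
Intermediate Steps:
R = 4 (R = (-2 + 6)*1 = 4*1 = 4)
j = 13/7 (j = 5/7 + (2*(-1) + ((5 + 4) + 1))/7 = 5/7 + (-2 + (9 + 1))/7 = 5/7 + (-2 + 10)/7 = 5/7 + (⅐)*8 = 5/7 + 8/7 = 13/7 ≈ 1.8571)
X = -21433
N(S, r) = -97/14 (N(S, r) = -6 + (-1*13/7)/2 = -6 + (½)*(-13/7) = -6 - 13/14 = -97/14)
N(R, 32) + X = -97/14 - 21433 = -300159/14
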